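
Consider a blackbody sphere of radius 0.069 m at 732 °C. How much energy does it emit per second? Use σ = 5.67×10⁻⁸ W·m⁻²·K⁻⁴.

P ≈ 3460 W

A = 4πr² = 4π × (0.069)² = 0.0598 m².
732 °C = 1005 K.
P = σAT⁴ = 5.67×10⁻⁸ × 0.0598 × (1005)⁴ = 5.67×10⁻⁸ × 0.0598 × 1.02×10^12.
P = 3460 W.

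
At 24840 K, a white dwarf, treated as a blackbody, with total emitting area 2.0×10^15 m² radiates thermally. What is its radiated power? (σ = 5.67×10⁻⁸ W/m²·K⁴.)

P ≈ 4.32×10^25 W

P = σAT⁴ = 5.67×10⁻⁸ × 2.00×10^15 × (24840)⁴ = 5.67×10⁻⁸ × 2.00×10^15 × 3.81×10^17.
P = 4.32×10^25 W.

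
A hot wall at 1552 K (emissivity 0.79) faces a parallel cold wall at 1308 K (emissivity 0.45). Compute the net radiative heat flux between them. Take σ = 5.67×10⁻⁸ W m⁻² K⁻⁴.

q ≈ 65500 W/m²

For two large parallel gray plates, q = σ(T₁⁴ − T₂⁴) / (1/ε₁ + 1/ε₂ − 1).
1/ε₁ + 1/ε₂ − 1 = 1/0.79 + 1/0.45 − 1 = 2.488.
T₁⁴ − T₂⁴ = 5.80×10^12 − 2.93×10^12 = 2.87×10^12 K⁴.
q = 5.67×10⁻⁸ × 2.87×10^12 / 2.488 = 65500 W/m².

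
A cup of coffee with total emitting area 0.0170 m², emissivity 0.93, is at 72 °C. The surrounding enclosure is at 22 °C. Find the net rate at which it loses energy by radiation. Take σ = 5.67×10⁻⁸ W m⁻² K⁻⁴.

Convert: 72 °C = 345 K; 22 °C = 295 K.
Q = εσA(T⁴ − T_s⁴). T⁴ − T_s⁴ = (345)⁴ − (295)⁴ = 1.42×10^10 − 7.57×10^9 = 6.59×10^9 K⁴.
Q = 0.93 × 5.67×10⁻⁸ × 0.0170 × 6.59×10^9 = 5.91 W.

Q ≈ 5.91 W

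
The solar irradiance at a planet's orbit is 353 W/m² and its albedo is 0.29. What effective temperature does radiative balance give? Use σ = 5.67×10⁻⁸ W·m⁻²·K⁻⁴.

T ≈ 182 K

Power absorbed = (1−a)S·πR²; power emitted = 4πR²σT⁴. Equating and cancelling πR²:
T = ((1−a)S / 4σ)^(1/4) = (251 / (4 × 5.67×10⁻⁸))^(1/4) = (1.11×10^9)^(1/4).
T = 182 K.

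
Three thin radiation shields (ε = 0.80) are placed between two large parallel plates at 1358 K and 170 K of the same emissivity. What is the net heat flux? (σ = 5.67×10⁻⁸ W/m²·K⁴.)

q ≈ 32100 W/m²

Each of the 4 gaps contributes resistance (2/ε − 1) = 2/0.80 − 1 = 1.500; total = 6.000.
q = σ(T₁⁴ − T₂⁴) / 6.000 = 5.67×10⁻⁸ × 3.40×10^12 / 6.000 = 32100 W/m².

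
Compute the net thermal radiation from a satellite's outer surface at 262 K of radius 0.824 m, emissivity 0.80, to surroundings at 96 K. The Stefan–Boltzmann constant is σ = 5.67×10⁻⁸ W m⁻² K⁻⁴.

A = 4πr² = 4π × (0.824)² = 8.53 m².
Q = εσA(T⁴ − T_s⁴). T⁴ − T_s⁴ = (262)⁴ − (96)⁴ = 4.71×10^9 − 8.49×10^7 = 4.63×10^9 K⁴.
Q = 0.80 × 5.67×10⁻⁸ × 8.53 × 4.63×10^9 = 1790 W.

Q ≈ 1790 W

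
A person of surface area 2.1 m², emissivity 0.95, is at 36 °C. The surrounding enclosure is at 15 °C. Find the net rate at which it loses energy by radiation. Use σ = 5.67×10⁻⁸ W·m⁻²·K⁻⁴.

Convert: 36 °C = 309 K; 15 °C = 288 K.
Q = εσA(T⁴ − T_s⁴). T⁴ − T_s⁴ = (309)⁴ − (288)⁴ = 9.12×10^9 − 6.88×10^9 = 2.24×10^9 K⁴.
Q = 0.95 × 5.67×10⁻⁸ × 2.10 × 2.24×10^9 = 253 W.

Q ≈ 253 W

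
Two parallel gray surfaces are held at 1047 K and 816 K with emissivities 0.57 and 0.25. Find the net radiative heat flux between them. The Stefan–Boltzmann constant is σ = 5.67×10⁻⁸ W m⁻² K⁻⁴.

For two large parallel gray plates, q = σ(T₁⁴ − T₂⁴) / (1/ε₁ + 1/ε₂ − 1).
1/ε₁ + 1/ε₂ − 1 = 1/0.57 + 1/0.25 − 1 = 4.754.
T₁⁴ − T₂⁴ = 1.20×10^12 − 4.43×10^11 = 7.58×10^11 K⁴.
q = 5.67×10⁻⁸ × 7.58×10^11 / 4.754 = 9040 W/m².

q ≈ 9040 W/m²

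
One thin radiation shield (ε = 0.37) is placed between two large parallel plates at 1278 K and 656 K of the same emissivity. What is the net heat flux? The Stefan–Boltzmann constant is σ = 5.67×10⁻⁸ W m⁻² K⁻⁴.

q ≈ 16000 W/m²

Each of the 2 gaps contributes resistance (2/ε − 1) = 2/0.37 − 1 = 4.405; total = 8.811.
q = σ(T₁⁴ − T₂⁴) / 8.811 = 5.67×10⁻⁸ × 2.48×10^12 / 8.811 = 16000 W/m².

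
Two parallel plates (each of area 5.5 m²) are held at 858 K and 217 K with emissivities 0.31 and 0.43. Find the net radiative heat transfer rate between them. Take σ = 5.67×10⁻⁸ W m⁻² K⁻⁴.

Q ≈ 37000 W

For two large parallel gray plates, q = σ(T₁⁴ − T₂⁴) / (1/ε₁ + 1/ε₂ − 1).
1/ε₁ + 1/ε₂ − 1 = 1/0.31 + 1/0.43 − 1 = 4.551.
T₁⁴ − T₂⁴ = 5.42×10^11 − 2.22×10^9 = 5.40×10^11 K⁴.
q = 5.67×10⁻⁸ × 5.40×10^11 / 4.551 = 6720 W/m².
Q = q·A = 6720 × 5.5 = 37000 W.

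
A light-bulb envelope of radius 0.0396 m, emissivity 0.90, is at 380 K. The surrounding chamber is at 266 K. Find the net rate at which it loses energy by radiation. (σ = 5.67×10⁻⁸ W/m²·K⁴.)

Q ≈ 15.9 W

A = 4πr² = 4π × (0.0396)² = 0.0197 m².
Q = εσA(T⁴ − T_s⁴). T⁴ − T_s⁴ = (380)⁴ − (266)⁴ = 2.09×10^10 − 5.01×10^9 = 1.58×10^10 K⁴.
Q = 0.90 × 5.67×10⁻⁸ × 0.0197 × 1.58×10^10 = 15.9 W.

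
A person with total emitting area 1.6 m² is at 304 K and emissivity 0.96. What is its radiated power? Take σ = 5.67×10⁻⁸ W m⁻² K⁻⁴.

P ≈ 744 W

P = εσAT⁴ = 0.96 × 5.67×10⁻⁸ × 1.60 × (304)⁴ = 0.96 × 5.67×10⁻⁸ × 1.60 × 8.54×10^9.
P = 744 W.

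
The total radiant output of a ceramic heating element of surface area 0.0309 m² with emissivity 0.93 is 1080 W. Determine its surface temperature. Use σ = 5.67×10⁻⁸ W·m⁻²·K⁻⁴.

T ≈ 902 K

From P = εσAT⁴, T = (P / εσA)^(1/4) = (1080 / (0.93 × 5.67×10⁻⁸ × 0.0309))^(1/4).
T = (6.63×10^11)^(1/4) = 902 K.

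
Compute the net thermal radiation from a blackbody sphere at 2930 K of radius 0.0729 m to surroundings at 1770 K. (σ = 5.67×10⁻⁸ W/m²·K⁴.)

A = 4πr² = 4π × (0.0729)² = 0.0668 m².
Q = σA(T⁴ − T_s⁴). T⁴ − T_s⁴ = (2930)⁴ − (1770)⁴ = 7.37×10^13 − 9.82×10^12 = 6.39×10^13 K⁴.
Q = 5.67×10⁻⁸ × 0.0668 × 6.39×10^13 = 2.42×10^5 W.

Q ≈ 2.42×10^5 W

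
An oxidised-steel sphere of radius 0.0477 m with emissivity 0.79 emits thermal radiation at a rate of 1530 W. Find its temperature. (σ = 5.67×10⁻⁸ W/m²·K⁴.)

T ≈ 1050 K

A = 4πr² = 4π × (0.0477)² = 0.0286 m².
From P = εσAT⁴, T = (P / εσA)^(1/4) = (1530 / (0.79 × 5.67×10⁻⁸ × 0.0286))^(1/4).
T = (1.19×10^12)^(1/4) = 1050 K.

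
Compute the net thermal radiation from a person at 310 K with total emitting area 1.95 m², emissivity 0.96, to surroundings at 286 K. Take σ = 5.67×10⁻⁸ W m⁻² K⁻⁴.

Q = εσA(T⁴ − T_s⁴). T⁴ − T_s⁴ = (310)⁴ − (286)⁴ = 9.24×10^9 − 6.69×10^9 = 2.54×10^9 K⁴.
Q = 0.96 × 5.67×10⁻⁸ × 1.95 × 2.54×10^9 = 270 W.

Q ≈ 270 W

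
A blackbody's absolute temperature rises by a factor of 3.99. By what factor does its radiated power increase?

P ∝ T⁴, so the power scales as (3.99)⁴ = 253.

factor ≈ 253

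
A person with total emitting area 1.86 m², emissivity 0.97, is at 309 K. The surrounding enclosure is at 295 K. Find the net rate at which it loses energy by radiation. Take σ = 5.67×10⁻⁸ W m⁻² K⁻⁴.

Q ≈ 158 W

Q = εσA(T⁴ − T_s⁴). T⁴ − T_s⁴ = (309)⁴ − (295)⁴ = 9.12×10^9 − 7.57×10^9 = 1.54×10^9 K⁴.
Q = 0.97 × 5.67×10⁻⁸ × 1.86 × 1.54×10^9 = 158 W.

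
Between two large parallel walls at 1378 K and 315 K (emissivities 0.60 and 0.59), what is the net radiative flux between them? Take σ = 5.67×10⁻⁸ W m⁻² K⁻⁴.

q ≈ 86300 W/m²

For two large parallel gray plates, q = σ(T₁⁴ − T₂⁴) / (1/ε₁ + 1/ε₂ − 1).
1/ε₁ + 1/ε₂ − 1 = 1/0.60 + 1/0.59 − 1 = 2.362.
T₁⁴ − T₂⁴ = 3.61×10^12 − 9.85×10^9 = 3.60×10^12 K⁴.
q = 5.67×10⁻⁸ × 3.60×10^12 / 2.362 = 86300 W/m².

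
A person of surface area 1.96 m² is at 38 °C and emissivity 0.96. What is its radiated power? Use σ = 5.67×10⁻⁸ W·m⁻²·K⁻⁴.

38 °C = 311 K.
Stefan–Boltzmann: P = εσAT⁴ = 0.96 × 5.67×10⁻⁸ × 1.96 × (311)⁴ = 0.96 × 5.67×10⁻⁸ × 1.96 × 9.35×10^9.
P = 998 W.

P ≈ 998 W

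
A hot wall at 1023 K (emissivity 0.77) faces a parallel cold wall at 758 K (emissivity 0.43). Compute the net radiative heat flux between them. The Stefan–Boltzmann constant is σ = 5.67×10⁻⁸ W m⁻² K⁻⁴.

For two large parallel gray plates, q = σ(T₁⁴ − T₂⁴) / (1/ε₁ + 1/ε₂ − 1).
1/ε₁ + 1/ε₂ − 1 = 1/0.77 + 1/0.43 − 1 = 2.624.
T₁⁴ − T₂⁴ = 1.10×10^12 − 3.30×10^11 = 7.65×10^11 K⁴.
q = 5.67×10⁻⁸ × 7.65×10^11 / 2.624 = 16500 W/m².

q ≈ 16500 W/m²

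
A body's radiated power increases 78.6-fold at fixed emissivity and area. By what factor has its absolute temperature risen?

P ∝ T⁴ ⇒ T ∝ P^(1/4), so T scales by (78.6)^(1/4) = 2.98.

factor ≈ 2.98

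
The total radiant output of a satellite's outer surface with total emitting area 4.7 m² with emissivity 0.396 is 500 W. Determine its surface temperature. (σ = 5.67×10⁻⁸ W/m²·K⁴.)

From P = εσAT⁴, T = (P / εσA)^(1/4) = (500 / (0.396 × 5.67×10⁻⁸ × 4.70))^(1/4).
T = (4.74×10^9)^(1/4) = 262 K.

T ≈ 262 K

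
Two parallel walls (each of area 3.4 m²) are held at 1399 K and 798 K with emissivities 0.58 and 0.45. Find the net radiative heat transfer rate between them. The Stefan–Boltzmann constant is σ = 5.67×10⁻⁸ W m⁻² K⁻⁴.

Q ≈ 2.24×10^5 W

For two large parallel gray plates, q = σ(T₁⁴ − T₂⁴) / (1/ε₁ + 1/ε₂ − 1).
1/ε₁ + 1/ε₂ − 1 = 1/0.58 + 1/0.45 − 1 = 2.946.
T₁⁴ − T₂⁴ = 3.83×10^12 − 4.06×10^11 = 3.43×10^12 K⁴.
q = 5.67×10⁻⁸ × 3.43×10^12 / 2.946 = 65900 W/m².
Q = q·A = 65900 × 3.4 = 2.24×10^5 W.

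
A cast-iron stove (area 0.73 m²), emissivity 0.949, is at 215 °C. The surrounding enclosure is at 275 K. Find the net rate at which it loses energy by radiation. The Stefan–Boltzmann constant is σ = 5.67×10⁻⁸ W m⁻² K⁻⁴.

Convert: 215 °C = 488 K.
Q = εσA(T⁴ − T_s⁴). T⁴ − T_s⁴ = (488)⁴ − (275)⁴ = 5.67×10^10 − 5.72×10^9 = 5.10×10^10 K⁴.
Q = 0.949 × 5.67×10⁻⁸ × 0.730 × 5.10×10^10 = 2000 W.

Q ≈ 2000 W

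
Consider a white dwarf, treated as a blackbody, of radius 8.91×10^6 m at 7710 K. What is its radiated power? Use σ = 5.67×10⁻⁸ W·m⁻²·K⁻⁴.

P ≈ 2.00×10^23 W

A = 4πr² = 4π × (8.91×10^6)² = 9.98×10^14 m².
P = σAT⁴ = 5.67×10⁻⁸ × 9.98×10^14 × (7710)⁴ = 5.67×10⁻⁸ × 9.98×10^14 × 3.53×10^15.
P = 2.00×10^23 W.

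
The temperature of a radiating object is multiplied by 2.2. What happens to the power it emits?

factor ≈ 23.4

P ∝ T⁴, so the power scales as (2.2)⁴ = 23.4.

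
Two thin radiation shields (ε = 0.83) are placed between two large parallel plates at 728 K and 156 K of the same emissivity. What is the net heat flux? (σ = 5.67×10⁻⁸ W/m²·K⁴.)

Each of the 3 gaps contributes resistance (2/ε − 1) = 2/0.83 − 1 = 1.410; total = 4.229.
q = σ(T₁⁴ − T₂⁴) / 4.229 = 5.67×10⁻⁸ × 2.80×10^11 / 4.229 = 3760 W/m².

q ≈ 3760 W/m²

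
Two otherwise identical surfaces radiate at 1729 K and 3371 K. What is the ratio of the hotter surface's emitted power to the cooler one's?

P ∝ T⁴, so the ratio is (3371/1729)⁴ = (1.950)⁴ = 14.4.

ratio ≈ 14.4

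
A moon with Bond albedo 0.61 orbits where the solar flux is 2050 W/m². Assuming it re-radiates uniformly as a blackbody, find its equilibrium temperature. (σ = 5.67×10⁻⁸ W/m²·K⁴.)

T ≈ 244 K

Power absorbed = (1−a)S·πR²; power emitted = 4πR²σT⁴. Equating and cancelling πR²:
T = ((1−a)S / 4σ)^(1/4) = (800 / (4 × 5.67×10⁻⁸))^(1/4) = (3.53×10^9)^(1/4).
T = 244 K.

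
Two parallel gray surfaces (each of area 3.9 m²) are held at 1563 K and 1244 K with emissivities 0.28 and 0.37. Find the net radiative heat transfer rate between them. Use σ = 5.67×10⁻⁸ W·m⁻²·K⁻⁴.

For two large parallel gray plates, q = σ(T₁⁴ − T₂⁴) / (1/ε₁ + 1/ε₂ − 1).
1/ε₁ + 1/ε₂ − 1 = 1/0.28 + 1/0.37 − 1 = 5.274.
T₁⁴ − T₂⁴ = 5.97×10^12 − 2.39×10^12 = 3.57×10^12 K⁴.
q = 5.67×10⁻⁸ × 3.57×10^12 / 5.274 = 38400 W/m².
Q = q·A = 38400 × 3.9 = 1.50×10^5 W.

Q ≈ 1.50×10^5 W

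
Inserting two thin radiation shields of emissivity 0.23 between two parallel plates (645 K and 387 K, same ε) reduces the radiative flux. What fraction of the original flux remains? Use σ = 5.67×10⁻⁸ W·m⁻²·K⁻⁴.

With N identical shields there are N+1 = 3 gaps in series, each with the same radiative resistance, so the flux falls to 1/(N+1) of its unshielded value.

ratio ≈ 0.333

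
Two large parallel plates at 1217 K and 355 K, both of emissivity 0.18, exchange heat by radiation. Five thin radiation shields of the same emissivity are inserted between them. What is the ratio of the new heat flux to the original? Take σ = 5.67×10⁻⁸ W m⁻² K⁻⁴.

ratio ≈ 0.167

With N identical shields there are N+1 = 6 gaps in series, each with the same radiative resistance, so the flux falls to 1/(N+1) of its unshielded value.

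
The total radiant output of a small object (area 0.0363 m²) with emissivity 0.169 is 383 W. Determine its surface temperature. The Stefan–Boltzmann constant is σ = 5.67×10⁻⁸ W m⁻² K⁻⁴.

From P = εσAT⁴, T = (P / εσA)^(1/4) = (383 / (0.169 × 5.67×10⁻⁸ × 0.0363))^(1/4).
T = (1.10×10^12)^(1/4) = 1020 K.

T ≈ 1020 K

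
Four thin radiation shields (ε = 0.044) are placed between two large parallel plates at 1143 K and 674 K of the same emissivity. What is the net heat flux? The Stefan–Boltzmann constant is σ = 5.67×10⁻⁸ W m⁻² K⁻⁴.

q ≈ 383 W/m²

Each of the 5 gaps contributes resistance (2/ε − 1) = 2/0.044 − 1 = 44.45; total = 222.3.
q = σ(T₁⁴ − T₂⁴) / 222.3 = 5.67×10⁻⁸ × 1.50×10^12 / 222.3 = 383 W/m².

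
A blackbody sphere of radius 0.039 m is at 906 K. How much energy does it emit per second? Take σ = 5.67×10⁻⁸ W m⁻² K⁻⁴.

A = 4πr² = 4π × (0.039)² = 0.0191 m².
P = σAT⁴ = 5.67×10⁻⁸ × 0.0191 × (906)⁴ = 5.67×10⁻⁸ × 0.0191 × 6.74×10^11.
P = 730 W.

P ≈ 730 W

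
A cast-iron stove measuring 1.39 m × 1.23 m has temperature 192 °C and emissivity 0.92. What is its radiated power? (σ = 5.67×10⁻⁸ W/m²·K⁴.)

A = 1.39 × 1.23 = 1.71 m².
192 °C = 465 K.
P = εσAT⁴ = 0.92 × 5.67×10⁻⁸ × 1.71 × (465)⁴ = 0.92 × 5.67×10⁻⁸ × 1.71 × 4.68×10^10.
P = 4170 W.

P ≈ 4170 W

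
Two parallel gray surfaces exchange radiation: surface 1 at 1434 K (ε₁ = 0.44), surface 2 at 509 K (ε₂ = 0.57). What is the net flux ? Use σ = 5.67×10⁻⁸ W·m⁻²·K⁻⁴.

For two large parallel gray plates, q = σ(T₁⁴ − T₂⁴) / (1/ε₁ + 1/ε₂ − 1).
1/ε₁ + 1/ε₂ − 1 = 1/0.44 + 1/0.57 − 1 = 3.027.
T₁⁴ − T₂⁴ = 4.23×10^12 − 6.71×10^10 = 4.16×10^12 K⁴.
q = 5.67×10⁻⁸ × 4.16×10^12 / 3.027 = 77900 W/m².

q ≈ 77900 W/m²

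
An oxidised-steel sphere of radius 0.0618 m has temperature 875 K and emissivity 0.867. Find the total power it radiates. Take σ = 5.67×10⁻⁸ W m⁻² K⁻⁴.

A = 4πr² = 4π × (0.0618)² = 0.0480 m².
Stefan–Boltzmann: P = εσAT⁴ = 0.867 × 5.67×10⁻⁸ × 0.0480 × (875)⁴ = 0.867 × 5.67×10⁻⁸ × 0.0480 × 5.86×10^11.
P = 1380 W.

P ≈ 1380 W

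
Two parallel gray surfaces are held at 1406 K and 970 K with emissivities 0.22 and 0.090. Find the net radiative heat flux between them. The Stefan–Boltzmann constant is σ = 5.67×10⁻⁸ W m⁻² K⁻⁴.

q ≈ 11700 W/m²

For two large parallel gray plates, q = σ(T₁⁴ − T₂⁴) / (1/ε₁ + 1/ε₂ − 1).
1/ε₁ + 1/ε₂ − 1 = 1/0.22 + 1/0.090 − 1 = 14.66.
T₁⁴ − T₂⁴ = 3.91×10^12 − 8.85×10^11 = 3.02×10^12 K⁴.
q = 5.67×10⁻⁸ × 3.02×10^12 / 14.66 = 11700 W/m².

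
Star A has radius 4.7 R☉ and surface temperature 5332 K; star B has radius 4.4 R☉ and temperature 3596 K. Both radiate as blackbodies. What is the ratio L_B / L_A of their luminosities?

L_B/L_A ≈ 0.181

L = 4πR²σT⁴ ∝ R²T⁴, so L_B/L_A = (4.4/4.7)² × (3596/5332)⁴ = 0.876 × 0.207 = 0.181.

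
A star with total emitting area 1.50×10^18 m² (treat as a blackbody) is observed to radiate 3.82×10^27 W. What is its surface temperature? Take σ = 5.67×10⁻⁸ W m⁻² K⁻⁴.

From P = σAT⁴, T = (P / σA)^(1/4) = (3.82×10^27 / (5.67×10⁻⁸ × 1.50×10^18))^(1/4).
T = (4.49×10^16)^(1/4) = 14600 K.

T ≈ 14600 K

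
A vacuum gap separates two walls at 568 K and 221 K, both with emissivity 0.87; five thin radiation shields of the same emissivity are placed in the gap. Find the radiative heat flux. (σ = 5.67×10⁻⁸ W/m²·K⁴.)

Each of the 6 gaps contributes resistance (2/ε − 1) = 2/0.87 − 1 = 1.299; total = 7.793.
q = σ(T₁⁴ − T₂⁴) / 7.793 = 5.67×10⁻⁸ × 1.02×10^11 / 7.793 = 740 W/m².

q ≈ 740 W/m²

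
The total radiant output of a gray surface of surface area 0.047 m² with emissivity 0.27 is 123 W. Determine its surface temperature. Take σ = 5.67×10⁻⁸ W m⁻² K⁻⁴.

T ≈ 643 K

From P = εσAT⁴, T = (P / εσA)^(1/4) = (123 / (0.27 × 5.67×10⁻⁸ × 0.0470))^(1/4).
T = (1.71×10^11)^(1/4) = 643 K.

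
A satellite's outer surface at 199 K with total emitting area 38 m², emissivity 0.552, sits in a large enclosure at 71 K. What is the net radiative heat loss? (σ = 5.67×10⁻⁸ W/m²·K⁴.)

Q = εσA(T⁴ − T_s⁴). T⁴ − T_s⁴ = (199)⁴ − (71)⁴ = 1.57×10^9 − 2.54×10^7 = 1.54×10^9 K⁴.
Q = 0.552 × 5.67×10⁻⁸ × 38.0 × 1.54×10^9 = 1830 W.

Q ≈ 1830 W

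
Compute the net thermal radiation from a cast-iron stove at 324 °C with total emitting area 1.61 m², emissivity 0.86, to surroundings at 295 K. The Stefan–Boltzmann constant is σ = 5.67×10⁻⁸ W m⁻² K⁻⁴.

Convert: 324 °C = 597 K.
Q = εσA(T⁴ − T_s⁴). T⁴ − T_s⁴ = (597)⁴ − (295)⁴ = 1.27×10^11 − 7.57×10^9 = 1.19×10^11 K⁴.
Q = 0.86 × 5.67×10⁻⁸ × 1.61 × 1.19×10^11 = 9380 W.

Q ≈ 9380 W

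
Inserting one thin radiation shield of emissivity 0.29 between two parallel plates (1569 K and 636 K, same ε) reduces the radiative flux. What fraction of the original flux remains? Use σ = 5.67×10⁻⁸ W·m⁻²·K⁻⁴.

ratio ≈ 0.500

With N identical shields there are N+1 = 2 gaps in series, each with the same radiative resistance, so the flux falls to 1/(N+1) of its unshielded value.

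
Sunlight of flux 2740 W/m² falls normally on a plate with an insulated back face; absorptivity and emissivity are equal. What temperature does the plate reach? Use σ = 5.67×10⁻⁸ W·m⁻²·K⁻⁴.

T ≈ 469 K

Absorbed flux αS = emitted flux εσT⁴ (one radiating face); with α = ε, T = (S/σ)^(1/4).
T = (2740 / 5.67×10⁻⁸)^(1/4) = (4.83×10^10)^(1/4).
T = 469 K.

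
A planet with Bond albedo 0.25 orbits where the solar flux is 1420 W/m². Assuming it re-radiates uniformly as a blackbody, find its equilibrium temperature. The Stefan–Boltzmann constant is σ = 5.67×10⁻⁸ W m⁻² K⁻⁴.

Power absorbed = (1−a)S·πR²; power emitted = 4πR²σT⁴. Equating and cancelling πR²:
T = ((1−a)S / 4σ)^(1/4) = (1060 / (4 × 5.67×10⁻⁸))^(1/4) = (4.70×10^9)^(1/4).
T = 262 K.

T ≈ 262 K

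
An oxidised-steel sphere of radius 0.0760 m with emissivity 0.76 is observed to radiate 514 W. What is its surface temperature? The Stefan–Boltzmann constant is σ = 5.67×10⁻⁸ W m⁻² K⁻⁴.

A = 4πr² = 4π × (0.0760)² = 0.0726 m².
From P = εσAT⁴, T = (P / εσA)^(1/4) = (514 / (0.76 × 5.67×10⁻⁸ × 0.0726))^(1/4).
T = (1.64×10^11)^(1/4) = 637 K.

T ≈ 637 K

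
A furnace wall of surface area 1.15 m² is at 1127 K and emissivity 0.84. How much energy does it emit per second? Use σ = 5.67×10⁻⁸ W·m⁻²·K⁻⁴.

P ≈ 88400 W

P = εσAT⁴ = 0.84 × 5.67×10⁻⁸ × 1.15 × (1127)⁴ = 0.84 × 5.67×10⁻⁸ × 1.15 × 1.61×10^12.
P = 88400 W.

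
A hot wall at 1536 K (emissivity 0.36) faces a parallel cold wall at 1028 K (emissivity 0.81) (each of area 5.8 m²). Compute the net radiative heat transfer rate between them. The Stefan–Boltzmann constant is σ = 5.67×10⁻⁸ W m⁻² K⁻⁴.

For two large parallel gray plates, q = σ(T₁⁴ − T₂⁴) / (1/ε₁ + 1/ε₂ − 1).
1/ε₁ + 1/ε₂ − 1 = 1/0.36 + 1/0.81 − 1 = 3.012.
T₁⁴ − T₂⁴ = 5.57×10^12 − 1.12×10^12 = 4.45×10^12 K⁴.
q = 5.67×10⁻⁸ × 4.45×10^12 / 3.012 = 83800 W/m².
Q = q·A = 83800 × 5.8 = 4.86×10^5 W.

Q ≈ 4.86×10^5 W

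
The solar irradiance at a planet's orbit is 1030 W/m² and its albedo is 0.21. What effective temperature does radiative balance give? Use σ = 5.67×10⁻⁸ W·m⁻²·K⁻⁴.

Power absorbed = (1−a)S·πR²; power emitted = 4πR²σT⁴. Equating and cancelling πR²:
T = ((1−a)S / 4σ)^(1/4) = (814 / (4 × 5.67×10⁻⁸))^(1/4) = (3.59×10^9)^(1/4).
T = 245 K.

T ≈ 245 K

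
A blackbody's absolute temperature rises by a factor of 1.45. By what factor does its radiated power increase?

P ∝ T⁴, so the power scales as (1.45)⁴ = 4.42.

factor ≈ 4.42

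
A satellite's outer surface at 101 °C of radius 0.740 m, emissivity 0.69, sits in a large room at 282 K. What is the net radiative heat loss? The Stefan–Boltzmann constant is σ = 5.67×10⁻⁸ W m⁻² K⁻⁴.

Q ≈ 3560 W

A = 4πr² = 4π × (0.740)² = 6.88 m².
Convert: 101 °C = 374 K.
Q = εσA(T⁴ − T_s⁴). T⁴ − T_s⁴ = (374)⁴ − (282)⁴ = 1.96×10^10 − 6.32×10^9 = 1.32×10^10 K⁴.
Q = 0.69 × 5.67×10⁻⁸ × 6.88 × 1.32×10^10 = 3560 W.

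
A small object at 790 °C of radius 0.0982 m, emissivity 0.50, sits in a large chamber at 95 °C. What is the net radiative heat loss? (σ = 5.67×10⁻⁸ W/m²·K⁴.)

A = 4πr² = 4π × (0.0982)² = 0.121 m².
Convert: 790 °C = 1063 K; 95 °C = 368 K.
Q = εσA(T⁴ − T_s⁴). T⁴ − T_s⁴ = (1063)⁴ − (368)⁴ = 1.28×10^12 − 1.83×10^10 = 1.26×10^12 K⁴.
Q = 0.50 × 5.67×10⁻⁸ × 0.121 × 1.26×10^12 = 4320 W.

Q ≈ 4320 W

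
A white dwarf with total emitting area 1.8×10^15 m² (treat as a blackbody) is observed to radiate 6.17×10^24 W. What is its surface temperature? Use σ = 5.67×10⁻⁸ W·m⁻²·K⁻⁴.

T ≈ 15700 K

From P = σAT⁴, T = (P / σA)^(1/4) = (6.17×10^24 / (5.67×10⁻⁸ × 1.80×10^15))^(1/4).
T = (6.05×10^16)^(1/4) = 15700 K.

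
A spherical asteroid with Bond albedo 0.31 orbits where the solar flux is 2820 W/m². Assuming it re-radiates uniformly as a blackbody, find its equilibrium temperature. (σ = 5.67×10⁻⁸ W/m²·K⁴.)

Power absorbed = (1−a)S·πR²; power emitted = 4πR²σT⁴. Equating and cancelling πR²:
T = ((1−a)S / 4σ)^(1/4) = (1950 / (4 × 5.67×10⁻⁸))^(1/4) = (8.58×10^9)^(1/4).
T = 304 K.

T ≈ 304 K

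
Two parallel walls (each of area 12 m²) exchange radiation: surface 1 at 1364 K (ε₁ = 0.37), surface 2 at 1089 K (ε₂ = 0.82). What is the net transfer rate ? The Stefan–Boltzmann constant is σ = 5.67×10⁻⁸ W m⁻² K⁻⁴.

For two large parallel gray plates, q = σ(T₁⁴ − T₂⁴) / (1/ε₁ + 1/ε₂ − 1).
1/ε₁ + 1/ε₂ − 1 = 1/0.37 + 1/0.82 − 1 = 2.922.
T₁⁴ − T₂⁴ = 3.46×10^12 − 1.41×10^12 = 2.06×10^12 K⁴.
q = 5.67×10⁻⁸ × 2.06×10^12 / 2.922 = 39900 W/m².
Q = q·A = 39900 × 12 = 4.78×10^5 W.

Q ≈ 4.78×10^5 W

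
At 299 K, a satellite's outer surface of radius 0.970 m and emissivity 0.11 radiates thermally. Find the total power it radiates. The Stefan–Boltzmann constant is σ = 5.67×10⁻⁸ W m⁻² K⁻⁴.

A = 4πr² = 4π × (0.970)² = 11.8 m².
Stefan–Boltzmann: P = εσAT⁴ = 0.11 × 5.67×10⁻⁸ × 11.8 × (299)⁴ = 0.11 × 5.67×10⁻⁸ × 11.8 × 7.99×10^9.
P = 589 W.

P ≈ 589 W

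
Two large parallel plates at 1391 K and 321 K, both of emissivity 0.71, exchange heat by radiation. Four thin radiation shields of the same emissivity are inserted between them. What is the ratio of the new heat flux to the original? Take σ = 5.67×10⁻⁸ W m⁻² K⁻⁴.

With N identical shields there are N+1 = 5 gaps in series, each with the same radiative resistance, so the flux falls to 1/(N+1) of its unshielded value.

ratio ≈ 0.200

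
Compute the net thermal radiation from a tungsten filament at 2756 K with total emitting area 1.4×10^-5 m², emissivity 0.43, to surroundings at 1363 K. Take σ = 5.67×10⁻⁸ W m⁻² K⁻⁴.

Q ≈ 18.5 W

Q = εσA(T⁴ − T_s⁴). T⁴ − T_s⁴ = (2756)⁴ − (1363)⁴ = 5.77×10^13 − 3.45×10^12 = 5.42×10^13 K⁴.
Q = 0.43 × 5.67×10⁻⁸ × 1.40×10^-5 × 5.42×10^13 = 18.5 W.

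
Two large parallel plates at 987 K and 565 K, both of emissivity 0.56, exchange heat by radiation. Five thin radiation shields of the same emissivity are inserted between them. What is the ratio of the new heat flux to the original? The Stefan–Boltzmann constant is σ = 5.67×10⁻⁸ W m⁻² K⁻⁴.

ratio ≈ 0.167

With N identical shields there are N+1 = 6 gaps in series, each with the same radiative resistance, so the flux falls to 1/(N+1) of its unshielded value.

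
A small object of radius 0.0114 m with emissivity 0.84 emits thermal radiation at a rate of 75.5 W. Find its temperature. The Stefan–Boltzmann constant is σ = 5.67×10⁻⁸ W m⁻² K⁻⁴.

T ≈ 993 K

A = 4πr² = 4π × (0.0114)² = 1.63×10^-3 m².
From P = εσAT⁴, T = (P / εσA)^(1/4) = (75.5 / (0.84 × 5.67×10⁻⁸ × 1.63×10^-3))^(1/4).
T = (9.71×10^11)^(1/4) = 993 K.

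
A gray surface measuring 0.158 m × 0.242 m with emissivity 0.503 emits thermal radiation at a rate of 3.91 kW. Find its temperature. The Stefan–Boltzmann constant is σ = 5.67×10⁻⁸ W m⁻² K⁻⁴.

T ≈ 1380 K

A = 0.158 × 0.242 = 0.0382 m².
From P = εσAT⁴, T = (P / εσA)^(1/4) = (3910 / (0.503 × 5.67×10⁻⁸ × 0.0382))^(1/4).
T = (3.59×10^12)^(1/4) = 1380 K.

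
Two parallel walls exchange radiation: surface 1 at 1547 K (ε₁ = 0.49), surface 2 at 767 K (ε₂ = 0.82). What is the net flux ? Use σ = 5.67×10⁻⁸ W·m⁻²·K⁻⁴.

q ≈ 1.35×10^5 W/m²

For two large parallel gray plates, q = σ(T₁⁴ − T₂⁴) / (1/ε₁ + 1/ε₂ − 1).
1/ε₁ + 1/ε₂ − 1 = 1/0.49 + 1/0.82 − 1 = 2.260.
T₁⁴ − T₂⁴ = 5.73×10^12 − 3.46×10^11 = 5.38×10^12 K⁴.
q = 5.67×10⁻⁸ × 5.38×10^12 / 2.260 = 1.35×10^5 W/m².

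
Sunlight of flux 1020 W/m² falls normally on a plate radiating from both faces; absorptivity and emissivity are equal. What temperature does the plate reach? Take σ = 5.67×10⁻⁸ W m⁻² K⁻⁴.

T ≈ 308 K

Absorbed flux αS = emitted flux 2εσT⁴ per unit area; with α = ε this gives T = (S/2σ)^(1/4).
T = (1020 / (2 × 5.67×10⁻⁸))^(1/4) = (8.99×10^9)^(1/4).
T = 308 K.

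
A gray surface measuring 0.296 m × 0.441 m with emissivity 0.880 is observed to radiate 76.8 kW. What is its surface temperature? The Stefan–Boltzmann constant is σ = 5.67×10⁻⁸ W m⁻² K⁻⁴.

T ≈ 1850 K

A = 0.296 × 0.441 = 0.131 m².
From P = εσAT⁴, T = (P / εσA)^(1/4) = (76800 / (0.880 × 5.67×10⁻⁸ × 0.131))^(1/4).
T = (1.18×10^13)^(1/4) = 1850 K.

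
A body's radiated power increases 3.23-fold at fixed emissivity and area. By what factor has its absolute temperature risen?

P ∝ T⁴ ⇒ T ∝ P^(1/4), so T scales by (3.23)^(1/4) = 1.34.

factor ≈ 1.34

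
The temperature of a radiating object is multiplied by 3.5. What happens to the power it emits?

P ∝ T⁴, so the power scales as (3.5)⁴ = 150.

factor ≈ 150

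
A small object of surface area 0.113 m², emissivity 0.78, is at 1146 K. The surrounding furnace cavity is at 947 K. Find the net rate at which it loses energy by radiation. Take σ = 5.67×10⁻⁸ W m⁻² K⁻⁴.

Q = εσA(T⁴ − T_s⁴). T⁴ − T_s⁴ = (1146)⁴ − (947)⁴ = 1.72×10^12 − 8.04×10^11 = 9.21×10^11 K⁴.
Q = 0.78 × 5.67×10⁻⁸ × 0.113 × 9.21×10^11 = 4600 W.

Q ≈ 4600 W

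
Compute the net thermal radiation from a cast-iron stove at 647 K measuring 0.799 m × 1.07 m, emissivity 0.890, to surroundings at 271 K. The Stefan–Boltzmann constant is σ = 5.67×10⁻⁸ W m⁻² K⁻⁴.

A = 0.799 × 1.07 = 0.855 m².
Q = εσA(T⁴ − T_s⁴). T⁴ − T_s⁴ = (647)⁴ − (271)⁴ = 1.75×10^11 − 5.39×10^9 = 1.70×10^11 K⁴.
Q = 0.890 × 5.67×10⁻⁸ × 0.855 × 1.70×10^11 = 7330 W.

Q ≈ 7330 W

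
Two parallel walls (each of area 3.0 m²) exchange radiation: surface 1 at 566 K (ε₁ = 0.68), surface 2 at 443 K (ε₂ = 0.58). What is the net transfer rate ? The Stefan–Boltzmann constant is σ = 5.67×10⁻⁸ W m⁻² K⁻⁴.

Q ≈ 4970 W

For two large parallel gray plates, q = σ(T₁⁴ − T₂⁴) / (1/ε₁ + 1/ε₂ − 1).
1/ε₁ + 1/ε₂ − 1 = 1/0.68 + 1/0.58 − 1 = 2.195.
T₁⁴ − T₂⁴ = 1.03×10^11 − 3.85×10^10 = 6.41×10^10 K⁴.
q = 5.67×10⁻⁸ × 6.41×10^10 / 2.195 = 1660 W/m².
Q = q·A = 1660 × 3.0 = 4970 W.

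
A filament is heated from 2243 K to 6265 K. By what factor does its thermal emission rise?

ratio ≈ 60.9

P ∝ T⁴, so the ratio is (6265/2243)⁴ = (2.793)⁴ = 60.9.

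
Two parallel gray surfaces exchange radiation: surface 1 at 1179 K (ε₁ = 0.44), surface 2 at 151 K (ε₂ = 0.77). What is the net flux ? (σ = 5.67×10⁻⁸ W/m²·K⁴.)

For two large parallel gray plates, q = σ(T₁⁴ − T₂⁴) / (1/ε₁ + 1/ε₂ − 1).
1/ε₁ + 1/ε₂ − 1 = 1/0.44 + 1/0.77 − 1 = 2.571.
T₁⁴ − T₂⁴ = 1.93×10^12 − 5.20×10^8 = 1.93×10^12 K⁴.
q = 5.67×10⁻⁸ × 1.93×10^12 / 2.571 = 42600 W/m².

q ≈ 42600 W/m²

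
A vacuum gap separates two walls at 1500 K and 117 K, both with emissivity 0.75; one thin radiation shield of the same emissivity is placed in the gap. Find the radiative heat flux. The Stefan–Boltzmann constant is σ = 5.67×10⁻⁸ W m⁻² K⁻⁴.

q ≈ 86100 W/m²

Each of the 2 gaps contributes resistance (2/ε − 1) = 2/0.75 − 1 = 1.667; total = 3.333.
q = σ(T₁⁴ − T₂⁴) / 3.333 = 5.67×10⁻⁸ × 5.06×10^12 / 3.333 = 86100 W/m².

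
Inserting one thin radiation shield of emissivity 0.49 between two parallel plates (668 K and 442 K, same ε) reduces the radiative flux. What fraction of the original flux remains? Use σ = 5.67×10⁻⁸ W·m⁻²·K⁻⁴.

ratio ≈ 0.500

With N identical shields there are N+1 = 2 gaps in series, each with the same radiative resistance, so the flux falls to 1/(N+1) of its unshielded value.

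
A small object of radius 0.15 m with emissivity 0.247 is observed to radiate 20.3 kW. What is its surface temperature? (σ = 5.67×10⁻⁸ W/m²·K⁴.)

T ≈ 1500 K

A = 4πr² = 4π × (0.15)² = 0.283 m².
From P = εσAT⁴, T = (P / εσA)^(1/4) = (20300 / (0.247 × 5.67×10⁻⁸ × 0.283))^(1/4).
T = (5.13×10^12)^(1/4) = 1500 K.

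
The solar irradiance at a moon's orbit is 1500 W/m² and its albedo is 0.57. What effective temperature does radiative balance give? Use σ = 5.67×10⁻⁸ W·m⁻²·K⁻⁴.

T ≈ 231 K

Power absorbed = (1−a)S·πR²; power emitted = 4πR²σT⁴. Equating and cancelling πR²:
T = ((1−a)S / 4σ)^(1/4) = (645 / (4 × 5.67×10⁻⁸))^(1/4) = (2.84×10^9)^(1/4).
T = 231 K.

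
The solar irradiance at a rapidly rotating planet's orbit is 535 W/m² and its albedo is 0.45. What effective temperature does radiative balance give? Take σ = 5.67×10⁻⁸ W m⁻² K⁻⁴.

Power absorbed = (1−a)S·πR²; power emitted = 4πR²σT⁴. Equating and cancelling πR²:
T = ((1−a)S / 4σ)^(1/4) = (294 / (4 × 5.67×10⁻⁸))^(1/4) = (1.30×10^9)^(1/4).
T = 190 K.

T ≈ 190 K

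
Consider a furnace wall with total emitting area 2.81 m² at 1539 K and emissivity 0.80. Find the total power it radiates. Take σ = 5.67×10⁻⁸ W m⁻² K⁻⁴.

P = εσAT⁴ = 0.80 × 5.67×10⁻⁸ × 2.81 × (1539)⁴ = 0.80 × 5.67×10⁻⁸ × 2.81 × 5.61×10^12.
P = 7.15×10^5 W.

P ≈ 7.15×10^5 W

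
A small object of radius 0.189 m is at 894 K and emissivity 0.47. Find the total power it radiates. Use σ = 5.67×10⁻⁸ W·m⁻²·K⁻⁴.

A = 4πr² = 4π × (0.189)² = 0.449 m².
Stefan–Boltzmann: P = εσAT⁴ = 0.47 × 5.67×10⁻⁸ × 0.449 × (894)⁴ = 0.47 × 5.67×10⁻⁸ × 0.449 × 6.39×10^11.
P = 7640 W.

P ≈ 7640 W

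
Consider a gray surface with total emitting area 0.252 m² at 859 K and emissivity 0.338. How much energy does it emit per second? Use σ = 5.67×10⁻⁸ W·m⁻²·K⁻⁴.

Stefan–Boltzmann: P = εσAT⁴ = 0.338 × 5.67×10⁻⁸ × 0.252 × (859)⁴ = 0.338 × 5.67×10⁻⁸ × 0.252 × 5.44×10^11.
P = 2630 W.

P ≈ 2630 W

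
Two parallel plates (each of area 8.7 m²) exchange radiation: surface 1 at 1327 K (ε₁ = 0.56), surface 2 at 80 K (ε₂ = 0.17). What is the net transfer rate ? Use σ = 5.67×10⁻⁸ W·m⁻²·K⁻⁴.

For two large parallel gray plates, q = σ(T₁⁴ − T₂⁴) / (1/ε₁ + 1/ε₂ − 1).
1/ε₁ + 1/ε₂ − 1 = 1/0.56 + 1/0.17 − 1 = 6.668.
T₁⁴ − T₂⁴ = 3.10×10^12 − 4.10×10^7 = 3.10×10^12 K⁴.
q = 5.67×10⁻⁸ × 3.10×10^12 / 6.668 = 26400 W/m².
Q = q·A = 26400 × 8.7 = 2.29×10^5 W.

Q ≈ 2.29×10^5 W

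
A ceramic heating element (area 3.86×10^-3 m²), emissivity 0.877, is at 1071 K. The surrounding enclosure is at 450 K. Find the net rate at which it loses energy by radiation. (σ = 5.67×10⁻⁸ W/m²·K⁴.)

Q ≈ 245 W

Q = εσA(T⁴ − T_s⁴). T⁴ − T_s⁴ = (1071)⁴ − (450)⁴ = 1.32×10^12 − 4.10×10^10 = 1.27×10^12 K⁴.
Q = 0.877 × 5.67×10⁻⁸ × 3.86×10^-3 × 1.27×10^12 = 245 W.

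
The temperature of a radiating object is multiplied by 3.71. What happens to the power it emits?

P ∝ T⁴, so the power scales as (3.71)⁴ = 189.

factor ≈ 189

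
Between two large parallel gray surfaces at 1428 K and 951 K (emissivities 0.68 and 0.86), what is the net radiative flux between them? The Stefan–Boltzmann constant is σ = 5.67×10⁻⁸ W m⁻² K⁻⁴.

q ≈ 1.16×10^5 W/m²

For two large parallel gray plates, q = σ(T₁⁴ − T₂⁴) / (1/ε₁ + 1/ε₂ − 1).
1/ε₁ + 1/ε₂ − 1 = 1/0.68 + 1/0.86 − 1 = 1.633.
T₁⁴ − T₂⁴ = 4.16×10^12 − 8.18×10^11 = 3.34×10^12 K⁴.
q = 5.67×10⁻⁸ × 3.34×10^12 / 1.633 = 1.16×10^5 W/m².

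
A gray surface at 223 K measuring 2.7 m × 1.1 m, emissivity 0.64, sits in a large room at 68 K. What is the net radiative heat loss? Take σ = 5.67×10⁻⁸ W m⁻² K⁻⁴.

Q ≈ 264 W

A = 2.7 × 1.1 = 2.97 m².
Q = εσA(T⁴ − T_s⁴). T⁴ − T_s⁴ = (223)⁴ − (68)⁴ = 2.47×10^9 − 2.14×10^7 = 2.45×10^9 K⁴.
Q = 0.64 × 5.67×10⁻⁸ × 2.97 × 2.45×10^9 = 264 W.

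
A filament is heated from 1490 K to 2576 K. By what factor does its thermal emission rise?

P ∝ T⁴, so the ratio is (2576/1490)⁴ = (1.729)⁴ = 8.93.

ratio ≈ 8.93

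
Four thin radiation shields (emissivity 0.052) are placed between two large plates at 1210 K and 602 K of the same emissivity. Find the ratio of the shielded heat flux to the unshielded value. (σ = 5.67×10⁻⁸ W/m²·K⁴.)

ratio ≈ 0.200

With N identical shields there are N+1 = 5 gaps in series, each with the same radiative resistance, so the flux falls to 1/(N+1) of its unshielded value.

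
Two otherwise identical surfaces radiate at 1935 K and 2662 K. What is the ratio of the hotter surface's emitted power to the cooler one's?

ratio ≈ 3.58

P ∝ T⁴, so the ratio is (2662/1935)⁴ = (1.376)⁴ = 3.58.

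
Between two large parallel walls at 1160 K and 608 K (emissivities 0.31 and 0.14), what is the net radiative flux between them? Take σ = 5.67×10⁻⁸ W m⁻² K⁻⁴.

q ≈ 10100 W/m²

For two large parallel gray plates, q = σ(T₁⁴ − T₂⁴) / (1/ε₁ + 1/ε₂ − 1).
1/ε₁ + 1/ε₂ − 1 = 1/0.31 + 1/0.14 − 1 = 9.369.
T₁⁴ − T₂⁴ = 1.81×10^12 − 1.37×10^11 = 1.67×10^12 K⁴.
q = 5.67×10⁻⁸ × 1.67×10^12 / 9.369 = 10100 W/m².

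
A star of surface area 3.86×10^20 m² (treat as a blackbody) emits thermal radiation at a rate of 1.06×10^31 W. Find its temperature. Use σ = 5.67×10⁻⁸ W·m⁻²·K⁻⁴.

T ≈ 26400 K

From P = σAT⁴, T = (P / σA)^(1/4) = (1.06×10^31 / (5.67×10⁻⁸ × 3.86×10^20))^(1/4).
T = (4.84×10^17)^(1/4) = 26400 K.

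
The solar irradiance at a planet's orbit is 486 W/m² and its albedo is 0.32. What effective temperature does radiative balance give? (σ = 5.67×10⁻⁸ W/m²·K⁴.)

T ≈ 195 K

Power absorbed = (1−a)S·πR²; power emitted = 4πR²σT⁴. Equating and cancelling πR²:
T = ((1−a)S / 4σ)^(1/4) = (330 / (4 × 5.67×10⁻⁸))^(1/4) = (1.46×10^9)^(1/4).
T = 195 K.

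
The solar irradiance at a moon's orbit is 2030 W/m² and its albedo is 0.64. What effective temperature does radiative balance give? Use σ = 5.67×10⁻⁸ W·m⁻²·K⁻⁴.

T ≈ 238 K

Power absorbed = (1−a)S·πR²; power emitted = 4πR²σT⁴. Equating and cancelling πR²:
T = ((1−a)S / 4σ)^(1/4) = (731 / (4 × 5.67×10⁻⁸))^(1/4) = (3.22×10^9)^(1/4).
T = 238 K.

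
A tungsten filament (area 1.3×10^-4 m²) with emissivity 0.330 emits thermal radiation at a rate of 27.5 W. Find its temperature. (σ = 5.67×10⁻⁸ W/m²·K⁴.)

T ≈ 1830 K

From P = εσAT⁴, T = (P / εσA)^(1/4) = (27.5 / (0.330 × 5.67×10⁻⁸ × 1.30×10^-4))^(1/4).
T = (1.13×10^13)^(1/4) = 1830 K.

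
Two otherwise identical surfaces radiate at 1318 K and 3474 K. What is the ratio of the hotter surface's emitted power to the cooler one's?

ratio ≈ 48.3

P ∝ T⁴, so the ratio is (3474/1318)⁴ = (2.636)⁴ = 48.3.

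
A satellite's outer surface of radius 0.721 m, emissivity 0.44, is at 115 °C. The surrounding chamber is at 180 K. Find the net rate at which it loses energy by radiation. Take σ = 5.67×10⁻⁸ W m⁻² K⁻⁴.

A = 4πr² = 4π × (0.721)² = 6.53 m².
Convert: 115 °C = 388 K.
Q = εσA(T⁴ − T_s⁴). T⁴ − T_s⁴ = (388)⁴ − (180)⁴ = 2.27×10^10 − 1.05×10^9 = 2.16×10^10 K⁴.
Q = 0.44 × 5.67×10⁻⁸ × 6.53 × 2.16×10^10 = 3520 W.

Q ≈ 3520 W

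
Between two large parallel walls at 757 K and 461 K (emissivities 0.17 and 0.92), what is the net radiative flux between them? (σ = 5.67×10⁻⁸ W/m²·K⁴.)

For two large parallel gray plates, q = σ(T₁⁴ − T₂⁴) / (1/ε₁ + 1/ε₂ − 1).
1/ε₁ + 1/ε₂ − 1 = 1/0.17 + 1/0.92 − 1 = 5.969.
T₁⁴ − T₂⁴ = 3.28×10^11 − 4.52×10^10 = 2.83×10^11 K⁴.
q = 5.67×10⁻⁸ × 2.83×10^11 / 5.969 = 2690 W/m².

q ≈ 2690 W/m²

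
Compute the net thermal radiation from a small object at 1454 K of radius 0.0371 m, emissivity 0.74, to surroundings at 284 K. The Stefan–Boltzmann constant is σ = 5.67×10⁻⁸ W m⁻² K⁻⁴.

Q ≈ 3240 W

A = 4πr² = 4π × (0.0371)² = 0.0173 m².
Q = εσA(T⁴ − T_s⁴). T⁴ − T_s⁴ = (1454)⁴ − (284)⁴ = 4.47×10^12 − 6.51×10^9 = 4.46×10^12 K⁴.
Q = 0.74 × 5.67×10⁻⁸ × 0.0173 × 4.46×10^12 = 3240 W.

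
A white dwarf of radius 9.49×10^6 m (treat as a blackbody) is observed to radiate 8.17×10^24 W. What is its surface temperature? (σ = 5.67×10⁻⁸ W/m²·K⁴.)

A = 4πr² = 4π × (9.49×10^6)² = 1.13×10^15 m².
From P = σAT⁴, T = (P / σA)^(1/4) = (8.17×10^24 / (5.67×10⁻⁸ × 1.13×10^15))^(1/4).
T = (1.27×10^17)^(1/4) = 18900 K.

T ≈ 18900 K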